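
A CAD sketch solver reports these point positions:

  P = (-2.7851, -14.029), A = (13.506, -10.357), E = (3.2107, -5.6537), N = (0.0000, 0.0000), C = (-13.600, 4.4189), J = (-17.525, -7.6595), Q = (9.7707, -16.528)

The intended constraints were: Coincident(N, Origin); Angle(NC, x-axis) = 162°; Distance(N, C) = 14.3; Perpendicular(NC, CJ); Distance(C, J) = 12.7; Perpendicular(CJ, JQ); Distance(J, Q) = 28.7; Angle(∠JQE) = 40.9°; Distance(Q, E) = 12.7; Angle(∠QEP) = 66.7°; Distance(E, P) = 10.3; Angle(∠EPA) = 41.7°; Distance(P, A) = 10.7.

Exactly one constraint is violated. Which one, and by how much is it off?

Distance(P, A) = 10.7 — off by 6.00.

N = (0.00, 0.00) ✓; NC at 162.0° ✓; |NC| = 14.30 ✓; ∠(NC, CJ) = 90.00° ✓; |CJ| = 12.70 ✓; ∠(CJ, JQ) = 90.00° ✓; |JQ| = 28.70 ✓; ∠JQE = 40.90° ✓; |QE| = 12.70 ✓; ∠QEP = 66.70° ✓; |EP| = 10.30 ✓; ∠EPA = 41.70° ✓; |PA| = 16.70 ✗.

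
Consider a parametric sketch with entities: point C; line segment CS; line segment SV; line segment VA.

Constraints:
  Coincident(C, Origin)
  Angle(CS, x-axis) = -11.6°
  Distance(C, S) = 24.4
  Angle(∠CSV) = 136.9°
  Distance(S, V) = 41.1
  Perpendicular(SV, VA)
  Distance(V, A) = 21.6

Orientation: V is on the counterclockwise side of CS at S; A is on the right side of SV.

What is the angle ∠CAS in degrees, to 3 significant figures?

5.28°

∠CSV = 136.9°, so SV runs at -11.6° + (180° − 136.9°) = 31.5° from the x-axis; with |SV| = 41.1, V = S + 41.1·(cos 31.5°, sin 31.5°) = (58.9, 16.6). SV ⟂ VA; with |VA| = 21.6 on the right of SV, A = V + 21.6·(0.522, -0.853) = (70.2, -1.85). Then cos ∠CAS = AC·AS / (|AC||AS|), giving 5.28°.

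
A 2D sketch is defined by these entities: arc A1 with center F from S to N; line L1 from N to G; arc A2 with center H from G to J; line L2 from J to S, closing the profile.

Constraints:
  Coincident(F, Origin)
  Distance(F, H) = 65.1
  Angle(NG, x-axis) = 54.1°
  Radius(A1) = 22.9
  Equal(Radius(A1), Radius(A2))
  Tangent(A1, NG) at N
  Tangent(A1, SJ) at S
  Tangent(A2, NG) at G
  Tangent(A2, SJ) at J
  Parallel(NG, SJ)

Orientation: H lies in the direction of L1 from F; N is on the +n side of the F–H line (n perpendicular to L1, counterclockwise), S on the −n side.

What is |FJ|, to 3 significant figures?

69.0

The slot axis is L1's direction at 54.1°, so u = (cos 54.1°, sin 54.1°) = (0.586, 0.810) and n = (−sin 54.1°, cos 54.1°) = (-0.810, 0.586). F is at the origin and H lies 65.1 along u from F, so H = 65.1·u = (38.2, 52.7). Tangency of A1 to both parallel lines with radius 22.9 puts N and S at F ± 22.9·n: N = (-18.5, 13.4), S = (18.5, -13.4). Equal radii place G and J the same way about H: G = H + 22.9·n = (19.6, 66.2), J = H − 22.9·n = (56.7, 39.3). Then |FJ| = |J − F| = 69.0.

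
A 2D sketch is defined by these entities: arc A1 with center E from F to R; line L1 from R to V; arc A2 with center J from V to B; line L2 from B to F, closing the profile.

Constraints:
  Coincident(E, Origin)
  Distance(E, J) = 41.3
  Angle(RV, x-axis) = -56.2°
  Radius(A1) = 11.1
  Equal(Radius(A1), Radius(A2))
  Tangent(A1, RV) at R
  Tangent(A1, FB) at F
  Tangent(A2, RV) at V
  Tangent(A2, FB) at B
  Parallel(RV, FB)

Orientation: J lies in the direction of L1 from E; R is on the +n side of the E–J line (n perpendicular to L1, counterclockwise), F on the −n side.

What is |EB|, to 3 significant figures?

42.8

The slot axis is L1's direction at -56.2°, so u = (cos -56.2°, sin -56.2°) = (0.556, -0.831) and n = (−sin -56.2°, cos -56.2°) = (0.831, 0.556). E is at the origin and J lies 41.3 along u from E, so J = 41.3·u = (23.0, -34.3). Tangency of A1 to both parallel lines with radius 11.1 puts R and F at E ± 11.1·n: R = (9.22, 6.17), F = (-9.22, -6.17). Equal radii place V and B the same way about J: V = J + 11.1·n = (32.2, -28.1), B = J − 11.1·n = (13.8, -40.5). Then |EB| = |B − E| = 42.8.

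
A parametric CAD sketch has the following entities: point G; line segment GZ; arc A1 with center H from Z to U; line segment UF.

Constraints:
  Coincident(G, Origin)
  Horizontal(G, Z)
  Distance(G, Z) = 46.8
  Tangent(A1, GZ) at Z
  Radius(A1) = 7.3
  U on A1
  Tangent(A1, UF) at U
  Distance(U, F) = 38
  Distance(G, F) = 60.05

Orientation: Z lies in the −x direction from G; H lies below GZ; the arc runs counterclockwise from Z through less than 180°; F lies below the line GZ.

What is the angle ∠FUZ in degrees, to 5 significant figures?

124.08°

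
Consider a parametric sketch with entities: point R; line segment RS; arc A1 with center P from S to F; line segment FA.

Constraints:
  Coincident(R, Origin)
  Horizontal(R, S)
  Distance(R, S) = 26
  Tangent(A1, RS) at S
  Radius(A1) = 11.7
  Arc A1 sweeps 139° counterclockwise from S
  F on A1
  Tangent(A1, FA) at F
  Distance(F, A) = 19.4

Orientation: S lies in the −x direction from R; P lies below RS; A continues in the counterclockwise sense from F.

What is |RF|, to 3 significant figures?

39.4

R is at the origin; R and S share the same y with |RS| = 26.0 and S on the −x side, so S = (-26.0, 0.00). A1 meets RS tangentially, so PS is at right angles to RS, so P = S + (0, -11.7) = (-26.0, -11.7). On A1, S sits at bearing 90° from P; a 139° counterclockwise sweep puts F at bearing 229°, so F = P + 11.7·(cos 229°, sin 229°) = (-33.7, -20.5). Then |RF| = |F − R| = 39.4.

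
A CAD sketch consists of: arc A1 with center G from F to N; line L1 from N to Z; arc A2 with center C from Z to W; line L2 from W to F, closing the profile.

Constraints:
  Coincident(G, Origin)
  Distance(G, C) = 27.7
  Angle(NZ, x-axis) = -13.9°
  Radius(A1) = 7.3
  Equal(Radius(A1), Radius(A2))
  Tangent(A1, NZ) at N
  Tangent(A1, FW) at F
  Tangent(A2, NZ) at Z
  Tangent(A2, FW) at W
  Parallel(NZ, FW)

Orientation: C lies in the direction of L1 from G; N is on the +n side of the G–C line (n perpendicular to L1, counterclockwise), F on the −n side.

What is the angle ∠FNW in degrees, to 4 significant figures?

62.21°

The slot axis is L1's direction at -13.9°, so u = (cos -13.9°, sin -13.9°) = (0.9707, -0.2402) and n = (−sin -13.9°, cos -13.9°) = (0.2402, 0.9707). G is at the origin and C lies 27.7 along u from G, so C = 27.7·u = (26.89, -6.654). Tangency of A1 to both parallel lines with radius 7.3 puts N and F at G ± 7.3·n: N = (1.754, 7.086), F = (-1.754, -7.086). Equal radii place Z and W the same way about C: Z = C + 7.3·n = (28.64, 0.4319), W = C − 7.3·n = (25.14, -13.74). Then cos ∠FNW = NF·NW / (|NF||NW|), giving 62.21°.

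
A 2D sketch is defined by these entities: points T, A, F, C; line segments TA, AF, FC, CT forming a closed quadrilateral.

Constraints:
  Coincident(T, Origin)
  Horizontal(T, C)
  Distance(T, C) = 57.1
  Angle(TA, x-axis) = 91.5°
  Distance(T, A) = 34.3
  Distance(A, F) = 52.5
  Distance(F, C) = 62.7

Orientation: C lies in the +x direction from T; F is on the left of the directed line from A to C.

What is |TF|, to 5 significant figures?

75.544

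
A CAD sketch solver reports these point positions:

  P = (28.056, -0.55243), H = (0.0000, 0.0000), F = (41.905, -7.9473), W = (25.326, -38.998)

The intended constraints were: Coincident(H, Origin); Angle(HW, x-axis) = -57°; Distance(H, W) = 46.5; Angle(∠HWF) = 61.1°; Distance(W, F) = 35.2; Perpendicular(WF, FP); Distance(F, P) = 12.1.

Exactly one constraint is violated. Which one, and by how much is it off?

Distance(F, P) = 12.1 — off by 3.60.

H = (0.00, 0.00) ✓; HW at -57.00° ✓; |HW| = 46.50 ✓; ∠HWF = 61.10° ✓; |WF| = 35.20 ✓; ∠(WF, FP) = 90.00° ✓; |FP| = 15.70 ✗.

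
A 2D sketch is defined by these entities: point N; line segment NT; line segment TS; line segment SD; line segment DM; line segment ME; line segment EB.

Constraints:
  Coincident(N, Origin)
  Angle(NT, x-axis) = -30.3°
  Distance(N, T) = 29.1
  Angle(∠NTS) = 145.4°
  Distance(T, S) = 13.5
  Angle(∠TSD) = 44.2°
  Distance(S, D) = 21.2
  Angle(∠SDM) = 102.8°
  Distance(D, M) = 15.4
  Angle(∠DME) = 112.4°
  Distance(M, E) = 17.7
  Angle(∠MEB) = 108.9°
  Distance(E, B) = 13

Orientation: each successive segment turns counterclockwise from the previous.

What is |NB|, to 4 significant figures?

38.90

N is at the origin; NT runs at -30.3° with length 29.1, so T = (25.12, -14.68). ∠NTS = 145.4° gives TS at 4.300° from the x-axis; with |TS| = 13.5, S = (38.59, -13.67). ∠TSD = 44.2° gives SD at 140.1° from the x-axis; with |SD| = 21.2, D = (22.32, -0.07081). ∠SDM = 102.8° gives DM at -142.7° from the x-axis; with |DM| = 15.4, M = (10.07, -9.403). ∠DME = 112.4° gives ME at -75.10° from the x-axis; with |ME| = 17.7, E = (14.62, -26.51). ∠MEB = 108.9° gives EB at -4.000° from the x-axis; with |EB| = 13.0, B = (27.59, -27.41). Then |NB| = |B − N| = 38.90.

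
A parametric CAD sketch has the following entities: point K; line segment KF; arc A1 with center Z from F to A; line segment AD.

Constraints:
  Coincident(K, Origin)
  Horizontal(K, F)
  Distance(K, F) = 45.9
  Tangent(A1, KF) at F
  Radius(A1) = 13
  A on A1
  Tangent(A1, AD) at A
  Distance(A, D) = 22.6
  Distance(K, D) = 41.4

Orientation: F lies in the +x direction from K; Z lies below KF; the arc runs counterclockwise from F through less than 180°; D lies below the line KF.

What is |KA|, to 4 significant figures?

34.71

K is at the origin; K and F share the same y with |KF| = 45.9 and F on the +x side, so F = (45.90, 0.000). Tangency of A1 to KF means the radius ZF is perpendicular to KF, so Z = F + (0, -13) = (45.90, -13.00). Since ZA ⟂ AD (tangency), |ZD| = √(13.0² + 22.6²) = 26.07 regardless of where A sits on A1. So D lies on both circle(K, 41.4) and circle(Z, 26.07); the below-KF intersection is D = (27.22, -31.19). A is the foot of the tangent from D: A = (33.39, -9.450).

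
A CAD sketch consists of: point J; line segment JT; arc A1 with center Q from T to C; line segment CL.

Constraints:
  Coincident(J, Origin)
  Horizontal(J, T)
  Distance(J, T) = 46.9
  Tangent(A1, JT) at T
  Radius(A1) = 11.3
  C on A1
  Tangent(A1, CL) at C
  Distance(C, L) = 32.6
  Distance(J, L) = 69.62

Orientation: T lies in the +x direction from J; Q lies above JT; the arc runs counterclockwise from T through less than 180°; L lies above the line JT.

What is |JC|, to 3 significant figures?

59.5

J is at the origin; J and T share the same y with |JT| = 46.9 and T on the +x side, so T = (46.9, 0.00). A1 meets JT tangentially, so QT is at right angles to JT, so Q = T + (0, 11.3) = (46.9, 11.3). Since QC ⟂ CL (tangency), |QL| = √(11.3² + 32.6²) = 34.5 regardless of where C sits on A1. So L lies on both circle(J, 69.62) and circle(Q, 34.5); the above-JT intersection is L = (52.9, 45.3). C is the foot of the tangent from L: C = (58.1, 13.1).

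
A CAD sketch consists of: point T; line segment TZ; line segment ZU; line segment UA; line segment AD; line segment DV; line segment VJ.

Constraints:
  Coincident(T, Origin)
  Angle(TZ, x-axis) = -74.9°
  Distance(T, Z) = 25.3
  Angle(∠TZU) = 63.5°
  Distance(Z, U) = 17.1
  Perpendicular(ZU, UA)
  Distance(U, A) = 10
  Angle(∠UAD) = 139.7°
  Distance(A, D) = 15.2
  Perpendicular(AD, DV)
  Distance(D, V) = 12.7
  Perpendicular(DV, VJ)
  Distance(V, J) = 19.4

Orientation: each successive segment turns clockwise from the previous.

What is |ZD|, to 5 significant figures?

22.783

T is at the origin; TZ runs at -74.9° with length 25.3, so Z = (6.5908, -24.426). ∠TZU = 63.5° gives ZU at 168.60° from the x-axis; with |ZU| = 17.1, U = (-10.172, -21.047). ZU ⟂ UA, so UA runs at 78.600°; with |UA| = 10.0, A = (-8.1953, -11.244). ∠UAD = 139.7° gives AD at 38.300° from the x-axis; with |AD| = 15.2, D = (3.7333, -1.8232). Then |ZD| = |D − Z| = 22.783.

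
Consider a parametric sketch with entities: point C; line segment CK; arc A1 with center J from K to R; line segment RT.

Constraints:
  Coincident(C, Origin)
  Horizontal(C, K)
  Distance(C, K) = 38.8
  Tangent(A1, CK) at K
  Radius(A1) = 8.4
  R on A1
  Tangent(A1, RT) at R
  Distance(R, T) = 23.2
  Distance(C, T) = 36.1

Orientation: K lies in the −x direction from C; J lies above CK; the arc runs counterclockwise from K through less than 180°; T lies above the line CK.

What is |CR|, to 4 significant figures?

31.37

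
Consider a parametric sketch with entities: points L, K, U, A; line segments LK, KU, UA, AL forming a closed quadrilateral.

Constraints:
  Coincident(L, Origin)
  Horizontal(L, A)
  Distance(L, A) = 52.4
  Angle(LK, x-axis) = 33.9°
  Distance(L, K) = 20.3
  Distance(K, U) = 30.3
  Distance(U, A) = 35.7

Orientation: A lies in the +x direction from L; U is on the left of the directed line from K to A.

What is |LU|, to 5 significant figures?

50.369

L is at the origin; L and A share the same y with |LA| = 52.4 and A in +x, so A = (52.4, 0). LK runs at 33.9° with |LK| = 20.3, so K = (16.849, 11.322). U is determined by |KU| = 30.3 and |UA| = 35.7 together: it lies at the intersection of circle(K, 30.3) and circle(A, 35.7). With |KA| = 37.310, the foot of the radical line on KA is 13.879 from K and the perpendicular offset is √(30.3² − 13.879²) = 26.934. Taking the left-of-KA solution: U = (38.247, 32.775).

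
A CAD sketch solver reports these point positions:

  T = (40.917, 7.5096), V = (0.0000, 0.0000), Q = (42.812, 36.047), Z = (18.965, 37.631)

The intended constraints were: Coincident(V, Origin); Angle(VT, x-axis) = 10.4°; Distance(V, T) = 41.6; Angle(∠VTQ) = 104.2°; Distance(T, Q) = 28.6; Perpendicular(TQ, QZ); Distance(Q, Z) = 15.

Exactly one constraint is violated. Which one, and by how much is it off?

Distance(Q, Z) = 15 — off by 8.90.

V = (0.00, 0.00) ✓; VT at 10.40° ✓; |VT| = 41.60 ✓; ∠VTQ = 104.2° ✓; |TQ| = 28.60 ✓; ∠(TQ, QZ) = 90.00° ✓; |QZ| = 23.90 ✗.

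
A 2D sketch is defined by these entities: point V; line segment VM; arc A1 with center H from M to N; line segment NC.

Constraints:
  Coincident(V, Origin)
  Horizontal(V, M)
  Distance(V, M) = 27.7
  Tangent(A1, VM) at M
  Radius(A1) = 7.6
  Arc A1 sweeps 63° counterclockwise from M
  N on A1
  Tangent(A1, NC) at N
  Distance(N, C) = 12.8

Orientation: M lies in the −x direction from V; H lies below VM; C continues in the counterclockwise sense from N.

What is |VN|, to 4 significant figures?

34.72

V is at the origin; VM is horizontal with |VM| = 27.7 and M on the −x side, so M = (-27.70, 0.000). Tangency of A1 to VM means the radius HM is perpendicular to VM, so H = M + (0, -7.6) = (-27.70, -7.600). On A1, M sits at bearing 90° from H; a 63° counterclockwise sweep puts N at bearing 153°, so N = H + 7.6·(cos 153°, sin 153°) = (-34.47, -4.150). Then |VN| = |N − V| = 34.72.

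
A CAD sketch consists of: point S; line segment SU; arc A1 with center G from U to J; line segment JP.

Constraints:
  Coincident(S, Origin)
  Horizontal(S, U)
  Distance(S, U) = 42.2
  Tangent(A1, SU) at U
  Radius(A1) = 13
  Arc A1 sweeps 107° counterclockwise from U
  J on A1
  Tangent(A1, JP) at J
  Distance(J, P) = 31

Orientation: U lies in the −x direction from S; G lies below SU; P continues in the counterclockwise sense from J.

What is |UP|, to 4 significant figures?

46.57

S is at the origin; SU is horizontal with |SU| = 42.2 and U on the −x side, so U = (-42.20, 0.000). A1 meets SU tangentially, so GU is at right angles to SU, so G = U + (0, -13) = (-42.20, -13.00). On A1, U sits at bearing 90° from G; a 107° counterclockwise sweep puts J at bearing 197°, so J = G + 13.0·(cos 197°, sin 197°) = (-54.63, -16.80). Tangency of A1 to JP means the radius GJ is perpendicular to JP, so JP runs along (−sin 197°, cos 197°); with |JP| = 31.0, P = (-45.57, -46.45). Then |UP| = |P − U| = 46.57.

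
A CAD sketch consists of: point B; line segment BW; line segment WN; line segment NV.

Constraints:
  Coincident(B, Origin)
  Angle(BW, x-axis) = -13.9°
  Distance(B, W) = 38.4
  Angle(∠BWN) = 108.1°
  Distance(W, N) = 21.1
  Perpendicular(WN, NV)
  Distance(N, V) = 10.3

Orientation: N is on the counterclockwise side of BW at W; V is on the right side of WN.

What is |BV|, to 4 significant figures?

57.28

∠BWN = 108.1°, so WN runs at -13.9° + (180° − 108.1°) = 58.00° from the x-axis; with |WN| = 21.1, N = W + 21.1·(cos 58.00°, sin 58.00°) = (48.46, 8.669). WN is perpendicular to NV; with |NV| = 10.3 on the right of WN, V = N + 10.3·(0.8480, -0.5299) = (57.19, 3.211). Then |BV| = |V − B| = 57.28.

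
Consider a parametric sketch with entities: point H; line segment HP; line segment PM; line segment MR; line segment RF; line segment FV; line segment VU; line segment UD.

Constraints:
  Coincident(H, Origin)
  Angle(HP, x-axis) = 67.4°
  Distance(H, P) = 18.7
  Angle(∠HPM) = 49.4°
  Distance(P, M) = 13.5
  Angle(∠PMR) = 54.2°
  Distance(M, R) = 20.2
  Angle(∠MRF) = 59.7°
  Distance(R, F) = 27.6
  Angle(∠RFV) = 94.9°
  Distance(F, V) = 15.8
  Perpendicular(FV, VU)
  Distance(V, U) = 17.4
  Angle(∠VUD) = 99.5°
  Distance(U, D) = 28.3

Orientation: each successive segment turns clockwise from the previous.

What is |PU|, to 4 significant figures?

12.79

∠RFV = 94.9° gives FV at -34.40° from the x-axis; with |FV| = 15.8, V = (23.84, 20.81). The perpendicularity gives VU at right angles to FV, so VU runs at -124.4°; with |VU| = 17.4, U = (14.01, 6.449). Then |PU| = |U − P| = 12.79.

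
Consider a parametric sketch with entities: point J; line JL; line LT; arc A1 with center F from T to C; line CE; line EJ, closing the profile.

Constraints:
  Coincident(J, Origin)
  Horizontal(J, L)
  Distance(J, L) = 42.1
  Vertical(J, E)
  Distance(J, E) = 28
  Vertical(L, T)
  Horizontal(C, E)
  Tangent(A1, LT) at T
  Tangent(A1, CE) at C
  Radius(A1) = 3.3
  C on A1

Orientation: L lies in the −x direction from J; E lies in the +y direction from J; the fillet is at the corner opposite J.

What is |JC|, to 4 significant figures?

47.85

J is at the origin; J and L share the same y with |JL| = 42.1 and L on the −x side, so L = (-42.10, 0.000). J and E share the same x with |JE| = 28.0 and E on the +y side, so E = (0.000, 28.00). The virtual corner opposite J is at (-42.10, 28.00). Since A1 is tangent to LT there, FT ⟂ LT and since A1 is tangent to CE there, FC ⟂ CE, with radius 3.3, so the center F sits 3.3 in from both sides at F = (-38.80, 24.70). That places the tangent points at T = (-42.10, 24.70) on LT and C = (-38.80, 28.00) on CE. Then |JC| = |C − J| = 47.85.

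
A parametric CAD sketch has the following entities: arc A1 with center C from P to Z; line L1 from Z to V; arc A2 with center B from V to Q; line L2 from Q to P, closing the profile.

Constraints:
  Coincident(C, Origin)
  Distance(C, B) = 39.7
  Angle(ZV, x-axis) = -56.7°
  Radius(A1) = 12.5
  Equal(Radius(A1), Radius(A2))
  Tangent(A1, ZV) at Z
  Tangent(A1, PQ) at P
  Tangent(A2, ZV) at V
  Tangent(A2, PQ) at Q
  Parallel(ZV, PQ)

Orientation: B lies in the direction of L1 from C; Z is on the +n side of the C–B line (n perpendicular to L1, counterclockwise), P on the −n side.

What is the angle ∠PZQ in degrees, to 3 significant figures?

57.8°

The slot axis is L1's direction at -56.7°, so u = (cos -56.7°, sin -56.7°) = (0.549, -0.836) and n = (−sin -56.7°, cos -56.7°) = (0.836, 0.549). C is at the origin and B lies 39.7 along u from C, so B = 39.7·u = (21.8, -33.2). Tangency of A1 to both parallel lines with radius 12.5 puts Z and P at C ± 12.5·n: Z = (10.4, 6.86), P = (-10.4, -6.86). Equal radii place V and Q the same way about B: V = B + 12.5·n = (32.2, -26.3), Q = B − 12.5·n = (11.3, -40.0). Then cos ∠PZQ = ZP·ZQ / (|ZP||ZQ|), giving 57.8°.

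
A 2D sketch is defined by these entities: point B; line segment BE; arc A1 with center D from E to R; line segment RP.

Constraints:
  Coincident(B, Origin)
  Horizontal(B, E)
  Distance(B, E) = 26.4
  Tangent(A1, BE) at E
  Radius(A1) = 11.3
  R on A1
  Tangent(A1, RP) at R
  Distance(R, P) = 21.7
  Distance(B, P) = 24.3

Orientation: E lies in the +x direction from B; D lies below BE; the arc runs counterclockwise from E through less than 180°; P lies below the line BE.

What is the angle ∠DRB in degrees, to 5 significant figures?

165.52°

Checks: |DE| = 11.30 ✓; |DR| = 11.30 ✓; ∠(DR, RP) = 90.00° ✓; |RP| = 21.70 ✓; |BP| = 24.30 ✓.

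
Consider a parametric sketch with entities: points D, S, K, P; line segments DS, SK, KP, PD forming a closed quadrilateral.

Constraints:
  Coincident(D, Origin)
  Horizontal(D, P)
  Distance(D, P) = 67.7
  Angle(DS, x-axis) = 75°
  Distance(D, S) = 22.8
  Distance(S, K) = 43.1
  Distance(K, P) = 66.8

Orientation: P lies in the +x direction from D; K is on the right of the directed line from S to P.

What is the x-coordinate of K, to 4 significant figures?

4.302

Checks: |SK| = 43.10 ✓; |KP| = 66.80 ✓.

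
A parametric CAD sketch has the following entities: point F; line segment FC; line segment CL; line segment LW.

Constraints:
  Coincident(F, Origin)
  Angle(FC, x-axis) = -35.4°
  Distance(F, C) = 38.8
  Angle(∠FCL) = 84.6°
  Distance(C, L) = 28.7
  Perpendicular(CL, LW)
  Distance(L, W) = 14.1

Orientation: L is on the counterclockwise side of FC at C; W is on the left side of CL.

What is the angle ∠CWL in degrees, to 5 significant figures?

63.836°

F is at the origin; FC runs at -35.4° with length 38.8, so C = 38.8·(cos -35.4°, sin -35.4°) = (31.627, -22.476). ∠FCL = 84.6°, so CL runs at -35.4° + (180° − 84.6°) = 60.000° from the x-axis; with |CL| = 28.7, L = C + 28.7·(cos 60.000°, sin 60.000°) = (45.977, 2.3788). The perpendicularity gives LW at right angles to CL; with |LW| = 14.1 on the left of CL, W = L + 14.1·(-0.86603, 0.50000) = (33.766, 9.4288). Then cos ∠CWL = WC·WL / (|WC||WL|), giving 63.836°.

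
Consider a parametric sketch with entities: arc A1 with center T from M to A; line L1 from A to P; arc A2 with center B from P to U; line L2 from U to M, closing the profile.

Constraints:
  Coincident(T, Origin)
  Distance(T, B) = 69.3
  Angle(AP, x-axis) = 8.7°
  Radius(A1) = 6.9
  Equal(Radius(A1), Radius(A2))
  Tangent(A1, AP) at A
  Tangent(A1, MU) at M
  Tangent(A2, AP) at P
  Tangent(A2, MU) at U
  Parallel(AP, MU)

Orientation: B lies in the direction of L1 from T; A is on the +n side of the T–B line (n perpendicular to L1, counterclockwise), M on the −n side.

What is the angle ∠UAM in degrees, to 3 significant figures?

78.7°

The slot axis is L1's direction at 8.7°, so u = (cos 8.7°, sin 8.7°) = (0.988, 0.151) and n = (−sin 8.7°, cos 8.7°) = (-0.151, 0.988). T is at the origin and B lies 69.3 along u from T, so B = 69.3·u = (68.5, 10.5). Tangency of A1 to both parallel lines with radius 6.9 puts A and M at T ± 6.9·n: A = (-1.04, 6.82), M = (1.04, -6.82). Equal radii place P and U the same way about B: P = B + 6.9·n = (67.5, 17.3), U = B − 6.9·n = (69.5, 3.66). Then cos ∠UAM = AU·AM / (|AU||AM|), giving 78.7°.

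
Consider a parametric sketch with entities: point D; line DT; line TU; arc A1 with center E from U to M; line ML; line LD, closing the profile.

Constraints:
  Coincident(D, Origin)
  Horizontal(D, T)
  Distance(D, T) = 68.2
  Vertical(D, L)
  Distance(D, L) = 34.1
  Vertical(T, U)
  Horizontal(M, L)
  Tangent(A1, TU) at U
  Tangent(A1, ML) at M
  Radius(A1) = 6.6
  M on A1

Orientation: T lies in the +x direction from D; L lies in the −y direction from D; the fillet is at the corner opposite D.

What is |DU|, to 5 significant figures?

73.536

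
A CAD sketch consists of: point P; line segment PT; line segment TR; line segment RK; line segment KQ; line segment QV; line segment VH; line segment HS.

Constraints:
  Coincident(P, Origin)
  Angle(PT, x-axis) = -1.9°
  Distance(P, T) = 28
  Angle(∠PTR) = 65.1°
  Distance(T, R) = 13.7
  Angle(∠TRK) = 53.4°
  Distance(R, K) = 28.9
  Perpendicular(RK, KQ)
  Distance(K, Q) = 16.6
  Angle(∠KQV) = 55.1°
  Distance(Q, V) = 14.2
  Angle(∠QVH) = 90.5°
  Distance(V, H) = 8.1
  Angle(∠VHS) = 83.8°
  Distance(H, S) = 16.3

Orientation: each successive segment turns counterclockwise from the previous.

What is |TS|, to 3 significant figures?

26.1

∠QVH = 90.5° gives VH at -176° from the x-axis; with |VH| = 8.1, H = (13.1, -8.05). ∠VHS = 83.8° gives HS at -79.8° from the x-axis; with |HS| = 16.3, S = (16.0, -24.1). Then |TS| = |S − T| = 26.1.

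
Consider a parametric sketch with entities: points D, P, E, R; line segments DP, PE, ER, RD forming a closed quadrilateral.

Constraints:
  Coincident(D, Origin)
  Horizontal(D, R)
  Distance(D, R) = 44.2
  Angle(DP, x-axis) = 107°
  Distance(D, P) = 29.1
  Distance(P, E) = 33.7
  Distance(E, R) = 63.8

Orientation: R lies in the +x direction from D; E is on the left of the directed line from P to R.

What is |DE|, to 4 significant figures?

56.07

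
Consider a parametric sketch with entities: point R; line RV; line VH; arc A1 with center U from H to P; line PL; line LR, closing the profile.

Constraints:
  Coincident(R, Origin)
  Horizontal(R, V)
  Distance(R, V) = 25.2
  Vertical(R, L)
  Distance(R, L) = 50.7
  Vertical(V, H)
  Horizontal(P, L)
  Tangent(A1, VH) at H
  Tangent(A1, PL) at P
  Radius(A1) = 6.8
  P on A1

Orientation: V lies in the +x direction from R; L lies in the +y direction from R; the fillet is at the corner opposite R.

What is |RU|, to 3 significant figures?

47.6

R and L share the same x with |RL| = 50.7 and L on the +y side, so L = (0.00, 50.7). The virtual corner opposite R is at (25.2, 50.7). Since A1 is tangent to VH there, UH ⟂ VH and A1 meets PL tangentially, so UP is at right angles to PL, with radius 6.8, so the center U sits 6.8 in from both sides at U = (18.4, 43.9). Then |RU| = |U − R| = 47.6.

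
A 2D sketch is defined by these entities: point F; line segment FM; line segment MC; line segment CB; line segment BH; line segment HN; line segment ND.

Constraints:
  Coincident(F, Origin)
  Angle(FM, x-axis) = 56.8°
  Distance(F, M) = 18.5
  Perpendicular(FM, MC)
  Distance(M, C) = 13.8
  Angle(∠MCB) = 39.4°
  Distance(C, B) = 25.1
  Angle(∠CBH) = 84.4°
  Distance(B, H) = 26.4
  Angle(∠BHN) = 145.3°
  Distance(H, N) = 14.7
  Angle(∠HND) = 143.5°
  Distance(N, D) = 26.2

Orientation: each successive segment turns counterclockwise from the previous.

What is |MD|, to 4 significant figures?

41.72

∠BHN = 145.3° gives HN at 57.70° from the x-axis; with |HN| = 14.7, N = (38.24, 21.83). ∠HND = 143.5° gives ND at 94.20° from the x-axis; with |ND| = 26.2, D = (36.33, 47.96). Then |MD| = |D − M| = 41.72.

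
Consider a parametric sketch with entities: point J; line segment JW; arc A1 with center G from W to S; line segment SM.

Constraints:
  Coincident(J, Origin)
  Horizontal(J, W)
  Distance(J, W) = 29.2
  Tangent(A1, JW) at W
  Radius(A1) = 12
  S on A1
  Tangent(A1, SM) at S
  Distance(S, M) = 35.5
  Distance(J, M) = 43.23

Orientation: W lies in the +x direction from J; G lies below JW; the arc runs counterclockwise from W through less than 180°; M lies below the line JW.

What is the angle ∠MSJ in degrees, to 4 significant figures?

99.14°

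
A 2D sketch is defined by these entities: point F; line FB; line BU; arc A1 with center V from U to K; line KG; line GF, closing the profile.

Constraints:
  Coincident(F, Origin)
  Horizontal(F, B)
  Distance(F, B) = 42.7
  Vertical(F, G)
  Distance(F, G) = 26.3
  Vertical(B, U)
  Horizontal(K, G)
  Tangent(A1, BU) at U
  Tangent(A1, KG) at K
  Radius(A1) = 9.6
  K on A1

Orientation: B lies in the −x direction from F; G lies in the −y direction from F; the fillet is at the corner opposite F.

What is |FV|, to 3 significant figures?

37.1

F is at the origin; FB is horizontal with |FB| = 42.7 and B on the −x side, so B = (-42.7, 0.00). F and G share the same x with |FG| = 26.3 and G on the −y side, so G = (0.00, -26.3). The virtual corner opposite F is at (-42.7, -26.3). Tangency of A1 to BU means the radius VU is perpendicular to BU and the tangent condition forces VK to be normal to KG, with radius 9.6, so the center V sits 9.6 in from both sides at V = (-33.1, -16.7). Then |FV| = |V − F| = 37.1.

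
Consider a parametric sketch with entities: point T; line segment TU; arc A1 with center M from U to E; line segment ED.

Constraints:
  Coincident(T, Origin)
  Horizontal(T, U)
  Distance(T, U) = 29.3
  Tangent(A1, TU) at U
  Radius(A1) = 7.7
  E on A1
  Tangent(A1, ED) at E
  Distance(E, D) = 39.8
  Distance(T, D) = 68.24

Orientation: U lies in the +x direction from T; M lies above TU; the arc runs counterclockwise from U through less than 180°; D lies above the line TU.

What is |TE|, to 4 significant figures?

35.94

T is at the origin; T and U share the same y with |TU| = 29.3 and U on the +x side, so U = (29.30, 0.000). A1 meets TU tangentially, so MU is at right angles to TU, so M = U + (0, 7.7) = (29.30, 7.700). Since ME ⟂ ED (tangency), |MD| = √(7.7² + 39.8²) = 40.54 regardless of where E sits on A1. So D lies on both circle(T, 68.24) and circle(M, 40.54); the above-TU intersection is D = (57.38, 36.94). E is the foot of the tangent from D: E = (35.77, 3.519).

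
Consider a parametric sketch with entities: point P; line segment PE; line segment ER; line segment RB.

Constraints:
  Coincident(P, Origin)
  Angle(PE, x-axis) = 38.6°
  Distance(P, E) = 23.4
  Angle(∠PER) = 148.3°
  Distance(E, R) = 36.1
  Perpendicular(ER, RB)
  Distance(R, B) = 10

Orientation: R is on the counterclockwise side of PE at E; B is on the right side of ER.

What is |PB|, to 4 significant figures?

60.28

P is at the origin; PE runs at 38.6° with length 23.4, so E = 23.4·(cos 38.6°, sin 38.6°) = (18.29, 14.60). ∠PER = 148.3°, so ER runs at 38.6° + (180° − 148.3°) = 70.30° from the x-axis; with |ER| = 36.1, R = E + 36.1·(cos 70.30°, sin 70.30°) = (30.46, 48.59). ER ⟂ RB; with |RB| = 10.0 on the right of ER, B = R + 10.0·(0.9415, -0.3371) = (39.87, 45.21). Then |PB| = |B − P| = 60.28.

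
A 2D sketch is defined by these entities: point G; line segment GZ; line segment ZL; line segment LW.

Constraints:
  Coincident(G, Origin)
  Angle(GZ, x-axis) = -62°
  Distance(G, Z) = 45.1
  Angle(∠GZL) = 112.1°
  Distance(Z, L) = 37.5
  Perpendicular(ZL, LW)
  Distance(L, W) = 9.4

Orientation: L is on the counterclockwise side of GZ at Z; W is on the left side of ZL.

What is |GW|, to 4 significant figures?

63.37

G is at the origin; GZ runs at -62.0° with length 45.1, so Z = 45.1·(cos -62.0°, sin -62.0°) = (21.17, -39.82). ∠GZL = 112.1°, so ZL runs at -62.0° + (180° − 112.1°) = 5.900° from the x-axis; with |ZL| = 37.5, L = Z + 37.5·(cos 5.900°, sin 5.900°) = (58.47, -35.97). ZL ⟂ LW; with |LW| = 9.4 on the left of ZL, W = L + 9.4·(-0.1028, 0.9947) = (57.51, -26.62). Then |GW| = |W − G| = 63.37.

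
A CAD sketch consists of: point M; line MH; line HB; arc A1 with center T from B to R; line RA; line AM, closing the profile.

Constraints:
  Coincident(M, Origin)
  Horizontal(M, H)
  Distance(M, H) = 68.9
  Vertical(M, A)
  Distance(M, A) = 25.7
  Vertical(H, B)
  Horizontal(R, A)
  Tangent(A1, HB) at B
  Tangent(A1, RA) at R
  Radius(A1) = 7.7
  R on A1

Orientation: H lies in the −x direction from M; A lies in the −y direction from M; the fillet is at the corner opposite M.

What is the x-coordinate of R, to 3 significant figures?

-61.2

The virtual corner opposite M is at (-68.9, -25.7). A1 meets HB tangentially, so TB is at right angles to HB and the tangent condition forces TR to be normal to RA, with radius 7.7, so the center T sits 7.7 in from both sides at T = (-61.2, -18.0). That places the tangent points at B = (-68.9, -18.0) on HB and R = (-61.2, -25.7) on RA. So R.x = -61.2.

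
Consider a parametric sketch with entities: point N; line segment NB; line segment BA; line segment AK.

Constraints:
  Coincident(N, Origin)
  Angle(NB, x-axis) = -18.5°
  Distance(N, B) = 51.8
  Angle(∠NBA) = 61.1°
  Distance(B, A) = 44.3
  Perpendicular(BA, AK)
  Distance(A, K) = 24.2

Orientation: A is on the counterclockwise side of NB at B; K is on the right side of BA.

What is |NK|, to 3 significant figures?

72.2

N is at the origin; NB runs at -18.5° with length 51.8, so B = 51.8·(cos -18.5°, sin -18.5°) = (49.1, -16.4). ∠NBA = 61.1°, so BA runs at -18.5° + (180° − 61.1°) = 100° from the x-axis; with |BA| = 44.3, A = B + 44.3·(cos 100°, sin 100°) = (41.1, 27.1). BA ⟂ AK; with |AK| = 24.2 on the right of BA, K = A + 24.2·(0.984, 0.181) = (64.9, 31.5). Then |NK| = |K − N| = 72.2.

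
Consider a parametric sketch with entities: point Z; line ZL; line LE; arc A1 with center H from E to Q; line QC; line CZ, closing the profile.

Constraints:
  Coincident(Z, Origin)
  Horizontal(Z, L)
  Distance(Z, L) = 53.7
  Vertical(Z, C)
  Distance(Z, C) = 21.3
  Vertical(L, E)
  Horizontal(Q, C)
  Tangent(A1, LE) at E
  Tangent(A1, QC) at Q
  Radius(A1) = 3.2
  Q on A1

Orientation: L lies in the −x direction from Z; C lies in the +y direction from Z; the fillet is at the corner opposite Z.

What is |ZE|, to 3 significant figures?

56.7

Z is at the origin; Z and L share the same y with |ZL| = 53.7 and L on the −x side, so L = (-53.7, 0.00). ZC is vertical with |ZC| = 21.3 and C on the +y side, so C = (0.00, 21.3). The virtual corner opposite Z is at (-53.7, 21.3). The tangent condition forces HE to be normal to LE and tangency of A1 to QC means the radius HQ is perpendicular to QC, with radius 3.2, so the center H sits 3.2 in from both sides at H = (-50.5, 18.1). That places the tangent points at E = (-53.7, 18.1) on LE and Q = (-50.5, 21.3) on QC. Then |ZE| = |E − Z| = 56.7.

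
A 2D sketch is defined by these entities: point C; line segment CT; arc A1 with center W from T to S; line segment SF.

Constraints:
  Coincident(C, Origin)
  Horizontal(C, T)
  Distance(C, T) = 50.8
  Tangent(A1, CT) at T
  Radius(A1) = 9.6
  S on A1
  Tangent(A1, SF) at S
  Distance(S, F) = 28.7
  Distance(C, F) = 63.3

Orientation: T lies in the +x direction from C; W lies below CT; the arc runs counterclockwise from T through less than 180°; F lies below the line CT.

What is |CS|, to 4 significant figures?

43.29

Checks: |WS| = 9.600 ✓; ∠(WS, SF) = 90.00° ✓; |SF| = 28.70 ✓; |CF| = 63.30 ✓.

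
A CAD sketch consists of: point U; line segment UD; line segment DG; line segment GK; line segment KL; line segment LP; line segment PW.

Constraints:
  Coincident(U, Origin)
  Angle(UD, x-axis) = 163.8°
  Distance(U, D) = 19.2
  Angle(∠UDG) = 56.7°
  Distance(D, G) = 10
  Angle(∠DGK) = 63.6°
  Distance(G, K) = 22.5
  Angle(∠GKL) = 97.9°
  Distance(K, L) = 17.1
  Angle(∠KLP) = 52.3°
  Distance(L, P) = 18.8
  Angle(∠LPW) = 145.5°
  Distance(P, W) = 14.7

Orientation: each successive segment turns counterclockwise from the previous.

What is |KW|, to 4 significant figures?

21.11

U is at the origin; UD runs at 163.8° with length 19.2, so D = (-18.44, 5.357). ∠UDG = 56.7° gives DG at -72.90° from the x-axis; with |DG| = 10.0, G = (-15.50, -4.201). ∠DGK = 63.6° gives GK at 43.50° from the x-axis; with |GK| = 22.5, K = (0.8237, 11.29). ∠GKL = 97.9° gives KL at 125.6° from the x-axis; with |KL| = 17.1, L = (-9.131, 25.19). ∠KLP = 52.3° gives LP at -106.7° from the x-axis; with |LP| = 18.8, P = (-14.53, 7.184). ∠LPW = 145.5° gives PW at -72.20° from the x-axis; with |PW| = 14.7, W = (-10.04, -6.813). Then |KW| = |W − K| = 21.11.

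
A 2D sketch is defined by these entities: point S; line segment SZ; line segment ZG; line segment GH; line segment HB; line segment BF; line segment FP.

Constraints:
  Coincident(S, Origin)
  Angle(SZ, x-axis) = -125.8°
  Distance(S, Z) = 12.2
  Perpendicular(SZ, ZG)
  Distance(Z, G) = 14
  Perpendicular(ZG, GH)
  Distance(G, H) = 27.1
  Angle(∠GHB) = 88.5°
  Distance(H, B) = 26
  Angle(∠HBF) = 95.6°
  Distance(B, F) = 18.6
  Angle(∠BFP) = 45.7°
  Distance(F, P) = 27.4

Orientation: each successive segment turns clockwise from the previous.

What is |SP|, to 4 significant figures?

15.37

S is at the origin; SZ runs at -125.8° with length 12.2, so Z = (-7.136, -9.895). SZ ⟂ ZG, so ZG runs at 144.2°; with |ZG| = 14.0, G = (-18.49, -1.706). ZG is perpendicular to GH, so GH runs at 54.20°; with |GH| = 27.1, H = (-2.639, 20.27). ∠GHB = 88.5° gives HB at -37.30° from the x-axis; with |HB| = 26.0, B = (18.04, 4.519). ∠HBF = 95.6° gives BF at -121.7° from the x-axis; with |BF| = 18.6, F = (8.270, -11.31). ∠BFP = 45.7° gives FP at 104.0° from the x-axis; with |FP| = 27.4, P = (1.641, 15.28). Then |SP| = |P − S| = 15.37.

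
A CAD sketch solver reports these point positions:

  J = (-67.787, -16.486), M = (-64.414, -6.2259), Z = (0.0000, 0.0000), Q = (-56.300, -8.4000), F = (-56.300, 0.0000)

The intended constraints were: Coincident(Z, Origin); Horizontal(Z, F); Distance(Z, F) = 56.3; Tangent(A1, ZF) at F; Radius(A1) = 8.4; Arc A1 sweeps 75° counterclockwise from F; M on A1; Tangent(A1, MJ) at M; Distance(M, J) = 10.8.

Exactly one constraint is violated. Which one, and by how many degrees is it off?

Tangent(A1, MJ) at M — off by 3.20°.

Z = (0.00, 0.00) ✓; Z.y = 0.00, F.y = 0.00 ✓; |ZF| = 56.30 ✓; ∠(QF, FZ) = 90.00° ✓; |QF| = 8.400 ✓; bearing(Q→M) − bearing(Q→F) = 75.00° ✓; |QM| = 8.400 ✓; ∠(QM, MJ) = 93.20° ✗; |MJ| = 10.80 ✓.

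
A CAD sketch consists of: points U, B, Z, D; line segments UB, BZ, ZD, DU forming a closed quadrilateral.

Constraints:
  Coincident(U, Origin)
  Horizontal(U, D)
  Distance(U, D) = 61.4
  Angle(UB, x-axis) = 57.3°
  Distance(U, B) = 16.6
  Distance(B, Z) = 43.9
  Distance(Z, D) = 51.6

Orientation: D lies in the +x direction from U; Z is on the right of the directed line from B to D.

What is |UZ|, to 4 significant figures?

34.34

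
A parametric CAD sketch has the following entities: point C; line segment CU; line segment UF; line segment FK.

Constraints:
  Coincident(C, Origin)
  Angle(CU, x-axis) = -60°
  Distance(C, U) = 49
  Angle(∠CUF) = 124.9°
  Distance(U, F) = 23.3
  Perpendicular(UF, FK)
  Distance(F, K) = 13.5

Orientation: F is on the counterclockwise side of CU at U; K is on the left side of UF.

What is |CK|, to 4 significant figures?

57.86

C is at the origin; CU runs at -60.0° with length 49.0, so U = 49.0·(cos -60.0°, sin -60.0°) = (24.50, -42.44). ∠CUF = 124.9°, so UF runs at -60.0° + (180° − 124.9°) = -4.900° from the x-axis; with |UF| = 23.3, F = U + 23.3·(cos -4.900°, sin -4.900°) = (47.71, -44.43). UF ⟂ FK; with |FK| = 13.5 on the left of UF, K = F + 13.5·(0.08542, 0.9963) = (48.87, -30.97). Then |CK| = |K − C| = 57.86.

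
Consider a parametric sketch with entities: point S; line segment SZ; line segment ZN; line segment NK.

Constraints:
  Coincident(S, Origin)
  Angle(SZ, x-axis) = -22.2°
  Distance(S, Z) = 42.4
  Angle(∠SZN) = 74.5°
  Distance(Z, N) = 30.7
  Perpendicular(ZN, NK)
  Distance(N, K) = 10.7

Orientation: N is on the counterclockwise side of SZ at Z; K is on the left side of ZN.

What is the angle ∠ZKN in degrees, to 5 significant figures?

70.785°

∠SZN = 74.5°, so ZN runs at -22.2° + (180° − 74.5°) = 83.300° from the x-axis; with |ZN| = 30.7, N = Z + 30.7·(cos 83.300°, sin 83.300°) = (42.839, 14.470). The perpendicularity gives NK at right angles to ZN; with |NK| = 10.7 on the left of ZN, K = N + 10.7·(-0.99317, 0.11667) = (32.212, 15.718). Then cos ∠ZKN = KZ·KN / (|KZ||KN|), giving 70.785°.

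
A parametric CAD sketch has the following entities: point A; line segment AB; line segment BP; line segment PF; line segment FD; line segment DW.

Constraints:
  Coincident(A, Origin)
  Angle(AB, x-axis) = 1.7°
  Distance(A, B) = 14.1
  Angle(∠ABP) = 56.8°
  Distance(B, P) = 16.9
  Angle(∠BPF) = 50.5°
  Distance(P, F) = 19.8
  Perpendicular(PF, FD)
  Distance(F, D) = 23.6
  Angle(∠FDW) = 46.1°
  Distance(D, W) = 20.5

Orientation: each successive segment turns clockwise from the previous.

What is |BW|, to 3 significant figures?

6.79

A is at the origin; AB runs at 1.7° with length 14.1, so B = (14.1, 0.418). ∠ABP = 56.8° gives BP at -122° from the x-axis; with |BP| = 16.9, P = (5.26, -14.0). ∠BPF = 50.5° gives PF at 109° from the x-axis; with |PF| = 19.8, F = (-1.18, 4.73). The perpendicularity gives FD at right angles to PF, so FD runs at 19.0°; with |FD| = 23.6, D = (21.1, 12.4). ∠FDW = 46.1° gives DW at -115° from the x-axis; with |DW| = 20.5, W = (12.5, -6.18). Then |BW| = |W − B| = 6.79.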